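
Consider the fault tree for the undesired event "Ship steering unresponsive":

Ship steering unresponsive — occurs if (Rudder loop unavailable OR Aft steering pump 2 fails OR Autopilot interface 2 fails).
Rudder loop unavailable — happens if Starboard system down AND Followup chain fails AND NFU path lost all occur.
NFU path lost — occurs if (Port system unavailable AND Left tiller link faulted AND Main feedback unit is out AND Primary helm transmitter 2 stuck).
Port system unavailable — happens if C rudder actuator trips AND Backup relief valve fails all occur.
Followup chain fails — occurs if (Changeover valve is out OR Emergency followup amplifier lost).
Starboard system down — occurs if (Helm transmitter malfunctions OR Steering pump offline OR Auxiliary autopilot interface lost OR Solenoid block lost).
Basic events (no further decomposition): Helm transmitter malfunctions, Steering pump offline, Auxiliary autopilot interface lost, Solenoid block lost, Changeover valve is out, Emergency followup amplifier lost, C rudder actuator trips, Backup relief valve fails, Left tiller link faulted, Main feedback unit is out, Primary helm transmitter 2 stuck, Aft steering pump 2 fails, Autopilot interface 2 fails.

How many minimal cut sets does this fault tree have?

Starboard system down [OR]: union of children's cut sets → 4 cut set(s).
Followup chain fails [OR]: union of children's cut sets → 2 cut set(s).
Port system unavailable [AND]: one cut set from each child combined → 1 × 1 = 1 cut set(s).
NFU path lost [AND]: one cut set from each child combined → 1 × 1 × 1 × 1 = 1 cut set(s).
Rudder loop unavailable [AND]: one cut set from each child combined → 4 × 2 × 1 = 8 cut set(s).
Ship steering unresponsive [OR]: union of children's cut sets → 10 cut set(s).
Minimal cut sets: {Backup relief valve fails, C rudder actuator trips, Changeover valve is out, Helm transmitter malfunctions, Left tiller link faulted, Main feedback unit is out, Primary helm transmitter 2 stuck}; {Backup relief valve fails, C rudder actuator trips, Emergency followup amplifier lost, Helm transmitter malfunctions, Left tiller link faulted, Main feedback unit is out, Primary helm transmitter 2 stuck}; {Backup relief valve fails, C rudder actuator trips, Changeover valve is out, Left tiller link faulted, Main feedback unit is out, Primary helm transmitter 2 stuck, Steering pump offline}; {Backup relief valve fails, C rudder actuator trips, Emergency followup amplifier lost, Left tiller link faulted, Main feedback unit is out, Primary helm transmitter 2 stuck, Steering pump offline}; {Auxiliary autopilot interface lost, Backup relief valve fails, C rudder actuator trips, Changeover valve is out, Left tiller link faulted, Main feedback unit is out, Primary helm transmitter 2 stuck}; {Auxiliary autopilot interface lost, Backup relief valve fails, C rudder actuator trips, Emergency followup amplifier lost, Left tiller link faulted, Main feedback unit is out, Primary helm transmitter 2 stuck}; {Backup relief valve fails, C rudder actuator trips, Changeover valve is out, Left tiller link faulted, Main feedback unit is out, Primary helm transmitter 2 stuck, Solenoid block lost}; {Backup relief valve fails, C rudder actuator trips, Emergency followup amplifier lost, Left tiller link faulted, Main feedback unit is out, Primary helm transmitter 2 stuck, Solenoid block lost}; {Aft steering pump 2 fails}; {Autopilot interface 2 fails}.

10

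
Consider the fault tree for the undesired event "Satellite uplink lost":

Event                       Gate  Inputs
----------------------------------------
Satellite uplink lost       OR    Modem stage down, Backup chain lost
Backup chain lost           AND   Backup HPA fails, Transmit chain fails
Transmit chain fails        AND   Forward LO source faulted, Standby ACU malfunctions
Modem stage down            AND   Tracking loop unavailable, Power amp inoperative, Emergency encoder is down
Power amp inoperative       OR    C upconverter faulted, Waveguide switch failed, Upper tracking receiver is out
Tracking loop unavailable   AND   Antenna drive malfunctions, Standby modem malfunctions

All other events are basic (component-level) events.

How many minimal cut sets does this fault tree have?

Tracking loop unavailable [AND]: one cut set from each child combined → 1 × 1 = 1 cut set(s).
Power amp inoperative [OR]: union of children's cut sets → 3 cut set(s).
Modem stage down [AND]: one cut set from each child combined → 1 × 3 × 1 = 3 cut set(s).
Transmit chain fails [AND]: one cut set from each child combined → 1 × 1 = 1 cut set(s).
Backup chain lost [AND]: one cut set from each child combined → 1 × 1 = 1 cut set(s).
Satellite uplink lost [OR]: union of children's cut sets → 4 cut set(s).
Minimal cut sets: {Antenna drive malfunctions, C upconverter faulted, Emergency encoder is down, Standby modem malfunctions}; {Antenna drive malfunctions, Emergency encoder is down, Standby modem malfunctions, Waveguide switch failed}; {Antenna drive malfunctions, Emergency encoder is down, Standby modem malfunctions, Upper tracking receiver is out}; {Backup HPA fails, Forward LO source faulted, Standby ACU malfunctions}.

4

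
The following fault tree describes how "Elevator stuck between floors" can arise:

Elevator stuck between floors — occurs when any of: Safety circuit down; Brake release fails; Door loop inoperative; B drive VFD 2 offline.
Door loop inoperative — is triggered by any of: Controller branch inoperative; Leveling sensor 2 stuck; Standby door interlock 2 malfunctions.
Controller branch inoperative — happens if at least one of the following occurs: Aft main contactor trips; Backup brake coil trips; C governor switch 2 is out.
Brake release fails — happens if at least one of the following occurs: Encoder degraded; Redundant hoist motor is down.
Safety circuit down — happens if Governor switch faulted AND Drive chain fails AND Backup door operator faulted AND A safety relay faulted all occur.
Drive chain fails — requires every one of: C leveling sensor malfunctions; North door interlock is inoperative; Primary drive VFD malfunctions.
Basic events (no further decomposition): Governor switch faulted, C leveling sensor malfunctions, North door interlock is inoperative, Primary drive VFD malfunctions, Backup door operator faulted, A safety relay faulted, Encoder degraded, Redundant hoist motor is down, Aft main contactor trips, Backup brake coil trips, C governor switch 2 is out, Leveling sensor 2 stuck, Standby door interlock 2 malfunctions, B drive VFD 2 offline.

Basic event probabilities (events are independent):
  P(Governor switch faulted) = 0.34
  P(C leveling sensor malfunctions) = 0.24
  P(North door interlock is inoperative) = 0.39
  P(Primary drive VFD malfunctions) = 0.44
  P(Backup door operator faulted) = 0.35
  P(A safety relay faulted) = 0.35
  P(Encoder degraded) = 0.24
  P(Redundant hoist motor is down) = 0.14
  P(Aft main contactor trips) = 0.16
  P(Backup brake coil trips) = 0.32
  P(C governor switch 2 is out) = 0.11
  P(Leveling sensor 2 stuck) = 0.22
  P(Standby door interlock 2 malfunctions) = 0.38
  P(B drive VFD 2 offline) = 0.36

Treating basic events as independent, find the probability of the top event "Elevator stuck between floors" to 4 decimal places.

P(Drive chain fails) [AND] = 0.24 × 0.39 × 0.44 = 0.041184
P(Safety circuit down) [AND] = 0.34 × 0.041184 × 0.35 × 0.35 = 0.001715
P(Brake release fails) [OR] = 1 − (1−0.24) × (1−0.14) = 0.346400
P(Controller branch inoperative) [OR] = 1 − (1−0.16) × (1−0.32) × (1−0.11) = 0.491632
P(Door loop inoperative) [OR] = 1 − (1−0.491632) × (1−0.22) × (1−0.38) = 0.754153
P(Elevator stuck between floors) [OR] = 1 − (1−0.001715) × (1−0.346400) × (1−0.754153) × (1−0.36) = 0.897338
Rounded to 4 decimal places: P(Elevator stuck between floors) ≈ 0.8973.

0.8973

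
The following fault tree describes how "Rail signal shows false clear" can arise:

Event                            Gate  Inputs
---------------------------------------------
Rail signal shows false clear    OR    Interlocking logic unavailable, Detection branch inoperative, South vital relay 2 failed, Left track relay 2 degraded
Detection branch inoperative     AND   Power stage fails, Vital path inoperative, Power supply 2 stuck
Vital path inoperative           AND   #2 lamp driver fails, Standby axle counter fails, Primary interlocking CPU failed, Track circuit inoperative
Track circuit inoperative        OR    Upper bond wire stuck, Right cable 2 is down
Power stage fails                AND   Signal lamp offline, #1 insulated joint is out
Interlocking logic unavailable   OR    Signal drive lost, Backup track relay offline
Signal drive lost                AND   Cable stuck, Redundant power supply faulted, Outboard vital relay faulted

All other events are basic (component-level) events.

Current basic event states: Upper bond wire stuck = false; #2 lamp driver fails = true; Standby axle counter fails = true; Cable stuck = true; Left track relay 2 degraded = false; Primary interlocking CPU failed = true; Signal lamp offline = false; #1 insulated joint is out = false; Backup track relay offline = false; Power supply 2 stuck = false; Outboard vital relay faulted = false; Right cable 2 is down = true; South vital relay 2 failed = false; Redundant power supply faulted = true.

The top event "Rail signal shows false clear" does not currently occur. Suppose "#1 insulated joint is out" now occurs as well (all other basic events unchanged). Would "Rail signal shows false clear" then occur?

Counterfactual: set "#1 insulated joint is out" to occurred.
Signal drive lost [AND]: Cable stuck=occurs, Redundant power supply faulted=occurs, Outboard vital relay faulted=not → not all inputs occur → does not occur.
Interlocking logic unavailable [OR]: Signal drive lost=not, Backup track relay offline=not → no input occurs → does not occur.
Power stage fails [AND]: Signal lamp offline=not, #1 insulated joint is out=occurs → not all inputs occur → does not occur.
Track circuit inoperative [OR]: Upper bond wire stuck=not, Right cable 2 is down=occurs → at least one input occurs → occurs.
Vital path inoperative [AND]: #2 lamp driver fails=occurs, Standby axle counter fails=occurs, Primary interlocking CPU failed=occurs, Track circuit inoperative=occurs → all inputs occur → occurs.
Detection branch inoperative [AND]: Power stage fails=not, Vital path inoperative=occurs, Power supply 2 stuck=not → not all inputs occur → does not occur.
Rail signal shows false clear [OR]: Interlocking logic unavailable=not, Detection branch inoperative=not, South vital relay 2 failed=not, Left track relay 2 degraded=not → no input occurs → does not occur.

No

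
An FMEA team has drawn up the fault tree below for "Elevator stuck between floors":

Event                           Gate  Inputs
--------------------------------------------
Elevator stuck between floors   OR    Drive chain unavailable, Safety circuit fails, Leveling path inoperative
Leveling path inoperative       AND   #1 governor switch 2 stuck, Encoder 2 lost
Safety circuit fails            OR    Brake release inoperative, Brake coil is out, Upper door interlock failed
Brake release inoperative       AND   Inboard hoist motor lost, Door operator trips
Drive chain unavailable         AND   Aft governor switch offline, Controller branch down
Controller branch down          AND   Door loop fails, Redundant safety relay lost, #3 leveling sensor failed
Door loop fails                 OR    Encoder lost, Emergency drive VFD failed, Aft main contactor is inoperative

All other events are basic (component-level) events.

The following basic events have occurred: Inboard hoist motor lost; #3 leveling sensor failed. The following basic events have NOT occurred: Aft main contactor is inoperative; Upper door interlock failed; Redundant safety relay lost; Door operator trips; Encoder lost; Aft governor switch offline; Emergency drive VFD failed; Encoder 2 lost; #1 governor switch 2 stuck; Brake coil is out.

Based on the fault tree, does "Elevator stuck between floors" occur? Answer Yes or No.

Door loop fails [OR]: Encoder lost=not, Emergency drive VFD failed=not, Aft main contactor is inoperative=not → no input occurs → does not occur.
Controller branch down [AND]: Door loop fails=not, Redundant safety relay lost=not, #3 leveling sensor failed=occurs → not all inputs occur → does not occur.
Drive chain unavailable [AND]: Aft governor switch offline=not, Controller branch down=not → not all inputs occur → does not occur.
Brake release inoperative [AND]: Inboard hoist motor lost=occurs, Door operator trips=not → not all inputs occur → does not occur.
Safety circuit fails [OR]: Brake release inoperative=not, Brake coil is out=not, Upper door interlock failed=not → no input occurs → does not occur.
Leveling path inoperative [AND]: #1 governor switch 2 stuck=not, Encoder 2 lost=not → not all inputs occur → does not occur.
Elevator stuck between floors [OR]: Drive chain unavailable=not, Safety circuit fails=not, Leveling path inoperative=not → no input occurs → does not occur.

No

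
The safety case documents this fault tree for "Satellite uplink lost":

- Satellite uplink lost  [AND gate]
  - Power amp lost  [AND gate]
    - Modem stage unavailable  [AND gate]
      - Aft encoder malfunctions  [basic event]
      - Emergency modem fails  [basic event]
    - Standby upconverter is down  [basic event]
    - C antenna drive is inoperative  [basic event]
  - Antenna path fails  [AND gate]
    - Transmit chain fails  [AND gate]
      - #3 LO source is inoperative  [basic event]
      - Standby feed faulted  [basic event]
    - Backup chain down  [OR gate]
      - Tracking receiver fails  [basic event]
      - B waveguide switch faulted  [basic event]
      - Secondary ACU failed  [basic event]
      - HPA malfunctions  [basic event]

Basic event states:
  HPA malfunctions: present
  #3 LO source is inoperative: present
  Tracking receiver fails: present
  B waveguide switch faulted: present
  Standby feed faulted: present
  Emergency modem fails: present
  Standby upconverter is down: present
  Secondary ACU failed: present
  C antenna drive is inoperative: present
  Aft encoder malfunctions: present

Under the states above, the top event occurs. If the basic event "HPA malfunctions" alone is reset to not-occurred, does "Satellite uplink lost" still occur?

Counterfactual: set "HPA malfunctions" to not occurred.
Modem stage unavailable [AND]: Aft encoder malfunctions=occurs, Emergency modem fails=occurs → all inputs occur → occurs.
Power amp lost [AND]: Modem stage unavailable=occurs, Standby upconverter is down=occurs, C antenna drive is inoperative=occurs → all inputs occur → occurs.
Transmit chain fails [AND]: #3 LO source is inoperative=occurs, Standby feed faulted=occurs → all inputs occur → occurs.
Backup chain down [OR]: Tracking receiver fails=occurs, B waveguide switch faulted=occurs, Secondary ACU failed=occurs, HPA malfunctions=not → at least one input occurs → occurs.
Antenna path fails [AND]: Transmit chain fails=occurs, Backup chain down=occurs → all inputs occur → occurs.
Satellite uplink lost [AND]: Power amp lost=occurs, Antenna path fails=occurs → all inputs occur → occurs.

Yes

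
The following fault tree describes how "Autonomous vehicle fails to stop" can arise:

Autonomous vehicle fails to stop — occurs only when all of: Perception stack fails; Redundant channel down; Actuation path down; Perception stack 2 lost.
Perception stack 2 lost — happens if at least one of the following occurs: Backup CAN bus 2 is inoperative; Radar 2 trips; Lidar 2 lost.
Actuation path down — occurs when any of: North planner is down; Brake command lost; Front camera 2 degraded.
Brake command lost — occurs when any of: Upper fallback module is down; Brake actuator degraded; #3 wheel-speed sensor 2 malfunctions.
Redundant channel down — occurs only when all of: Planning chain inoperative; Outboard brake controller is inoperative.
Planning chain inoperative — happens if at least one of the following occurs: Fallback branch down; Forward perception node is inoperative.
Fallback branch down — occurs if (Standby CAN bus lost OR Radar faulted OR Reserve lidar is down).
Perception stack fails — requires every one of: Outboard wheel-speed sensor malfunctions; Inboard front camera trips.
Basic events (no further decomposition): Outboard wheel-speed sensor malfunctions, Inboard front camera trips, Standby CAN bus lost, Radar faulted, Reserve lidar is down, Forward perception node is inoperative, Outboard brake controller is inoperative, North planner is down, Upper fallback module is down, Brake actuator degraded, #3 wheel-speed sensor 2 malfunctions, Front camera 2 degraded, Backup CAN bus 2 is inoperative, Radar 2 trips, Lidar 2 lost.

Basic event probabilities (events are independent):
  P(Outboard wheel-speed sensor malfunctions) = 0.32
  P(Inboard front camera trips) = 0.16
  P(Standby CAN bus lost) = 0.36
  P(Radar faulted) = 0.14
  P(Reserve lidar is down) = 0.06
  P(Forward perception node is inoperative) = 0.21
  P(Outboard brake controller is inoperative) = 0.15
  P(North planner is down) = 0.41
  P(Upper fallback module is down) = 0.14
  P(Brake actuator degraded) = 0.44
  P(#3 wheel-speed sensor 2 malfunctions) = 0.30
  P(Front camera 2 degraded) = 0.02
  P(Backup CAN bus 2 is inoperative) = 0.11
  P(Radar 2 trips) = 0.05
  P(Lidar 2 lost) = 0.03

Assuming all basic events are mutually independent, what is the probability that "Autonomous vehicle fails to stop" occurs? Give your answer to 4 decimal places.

0.0007

P(Perception stack fails) [AND] = 0.32 × 0.16 = 0.051200
P(Fallback branch down) [OR] = 1 − (1−0.36) × (1−0.14) × (1−0.06) = 0.482624
P(Planning chain inoperative) [OR] = 1 − (1−0.482624) × (1−0.21) = 0.591273
P(Redundant channel down) [AND] = 0.591273 × 0.15 = 0.088691
P(Brake command lost) [OR] = 1 − (1−0.14) × (1−0.44) × (1−0.30) = 0.662880
P(Actuation path down) [OR] = 1 − (1−0.41) × (1−0.662880) × (1−0.02) = 0.805077
P(Perception stack 2 lost) [OR] = 1 − (1−0.11) × (1−0.05) × (1−0.03) = 0.179865
P(Autonomous vehicle fails to stop) [AND] = 0.051200 × 0.088691 × 0.805077 × 0.179865 = 0.000658
Rounded to 4 decimal places: P(Autonomous vehicle fails to stop) ≈ 0.0007.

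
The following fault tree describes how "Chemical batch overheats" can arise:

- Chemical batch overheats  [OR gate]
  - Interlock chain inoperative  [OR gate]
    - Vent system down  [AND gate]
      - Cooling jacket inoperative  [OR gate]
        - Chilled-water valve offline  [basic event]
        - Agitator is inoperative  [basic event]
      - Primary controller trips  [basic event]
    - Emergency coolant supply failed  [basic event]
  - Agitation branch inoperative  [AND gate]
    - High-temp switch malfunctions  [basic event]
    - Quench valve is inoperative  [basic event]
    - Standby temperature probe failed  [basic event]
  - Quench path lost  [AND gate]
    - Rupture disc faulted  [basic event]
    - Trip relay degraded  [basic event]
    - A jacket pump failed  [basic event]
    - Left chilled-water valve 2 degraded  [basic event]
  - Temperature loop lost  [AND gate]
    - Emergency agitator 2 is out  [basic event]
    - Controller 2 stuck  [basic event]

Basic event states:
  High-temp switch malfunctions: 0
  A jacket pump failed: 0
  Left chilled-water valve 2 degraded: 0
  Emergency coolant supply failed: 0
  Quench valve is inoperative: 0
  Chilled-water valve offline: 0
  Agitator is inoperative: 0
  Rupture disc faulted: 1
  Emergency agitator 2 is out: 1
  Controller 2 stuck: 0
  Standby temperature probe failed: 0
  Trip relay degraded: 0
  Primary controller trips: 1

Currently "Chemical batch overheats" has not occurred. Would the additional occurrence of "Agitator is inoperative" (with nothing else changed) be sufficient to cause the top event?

Yes

Counterfactual: set "Agitator is inoperative" to occurred.
Cooling jacket inoperative [OR]: Chilled-water valve offline=not, Agitator is inoperative=occurs → at least one input occurs → occurs.
Vent system down [AND]: Cooling jacket inoperative=occurs, Primary controller trips=occurs → all inputs occur → occurs.
Interlock chain inoperative [OR]: Vent system down=occurs, Emergency coolant supply failed=not → at least one input occurs → occurs.
Agitation branch inoperative [AND]: High-temp switch malfunctions=not, Quench valve is inoperative=not, Standby temperature probe failed=not → not all inputs occur → does not occur.
Quench path lost [AND]: Rupture disc faulted=occurs, Trip relay degraded=not, A jacket pump failed=not, Left chilled-water valve 2 degraded=not → not all inputs occur → does not occur.
Temperature loop lost [AND]: Emergency agitator 2 is out=occurs, Controller 2 stuck=not → not all inputs occur → does not occur.
Chemical batch overheats [OR]: Interlock chain inoperative=occurs, Agitation branch inoperative=not, Quench path lost=not, Temperature loop lost=not → at least one input occurs → occurs.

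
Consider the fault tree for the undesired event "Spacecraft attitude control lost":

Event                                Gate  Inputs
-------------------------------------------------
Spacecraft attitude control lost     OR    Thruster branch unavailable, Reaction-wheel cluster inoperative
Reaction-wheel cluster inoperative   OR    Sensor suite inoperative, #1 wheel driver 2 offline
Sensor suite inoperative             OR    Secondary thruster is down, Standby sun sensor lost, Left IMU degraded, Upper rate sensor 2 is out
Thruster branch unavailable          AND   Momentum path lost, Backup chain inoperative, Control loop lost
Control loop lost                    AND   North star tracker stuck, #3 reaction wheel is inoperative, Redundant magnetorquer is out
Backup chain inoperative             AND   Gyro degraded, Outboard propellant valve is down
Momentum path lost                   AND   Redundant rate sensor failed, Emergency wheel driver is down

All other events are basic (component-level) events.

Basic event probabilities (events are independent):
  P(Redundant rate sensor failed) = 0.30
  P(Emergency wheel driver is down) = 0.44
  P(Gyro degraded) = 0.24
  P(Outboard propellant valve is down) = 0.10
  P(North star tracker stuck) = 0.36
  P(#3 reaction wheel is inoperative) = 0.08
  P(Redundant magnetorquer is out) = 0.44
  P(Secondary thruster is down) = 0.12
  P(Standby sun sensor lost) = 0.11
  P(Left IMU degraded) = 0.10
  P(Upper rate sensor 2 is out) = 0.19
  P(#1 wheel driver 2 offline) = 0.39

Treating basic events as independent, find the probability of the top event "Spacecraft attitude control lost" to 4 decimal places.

0.6517

P(Momentum path lost) [AND] = 0.30 × 0.44 = 0.132000
P(Backup chain inoperative) [AND] = 0.24 × 0.10 = 0.024000
P(Control loop lost) [AND] = 0.36 × 0.08 × 0.44 = 0.012672
P(Thruster branch unavailable) [AND] = 0.132000 × 0.024000 × 0.012672 = 0.000040
P(Sensor suite inoperative) [OR] = 1 − (1−0.12) × (1−0.11) × (1−0.10) × (1−0.19) = 0.429047
P(Reaction-wheel cluster inoperative) [OR] = 1 − (1−0.429047) × (1−0.39) = 0.651719
P(Spacecraft attitude control lost) [OR] = 1 − (1−0.000040) × (1−0.651719) = 0.651733
Rounded to 4 decimal places: P(Spacecraft attitude control lost) ≈ 0.6517.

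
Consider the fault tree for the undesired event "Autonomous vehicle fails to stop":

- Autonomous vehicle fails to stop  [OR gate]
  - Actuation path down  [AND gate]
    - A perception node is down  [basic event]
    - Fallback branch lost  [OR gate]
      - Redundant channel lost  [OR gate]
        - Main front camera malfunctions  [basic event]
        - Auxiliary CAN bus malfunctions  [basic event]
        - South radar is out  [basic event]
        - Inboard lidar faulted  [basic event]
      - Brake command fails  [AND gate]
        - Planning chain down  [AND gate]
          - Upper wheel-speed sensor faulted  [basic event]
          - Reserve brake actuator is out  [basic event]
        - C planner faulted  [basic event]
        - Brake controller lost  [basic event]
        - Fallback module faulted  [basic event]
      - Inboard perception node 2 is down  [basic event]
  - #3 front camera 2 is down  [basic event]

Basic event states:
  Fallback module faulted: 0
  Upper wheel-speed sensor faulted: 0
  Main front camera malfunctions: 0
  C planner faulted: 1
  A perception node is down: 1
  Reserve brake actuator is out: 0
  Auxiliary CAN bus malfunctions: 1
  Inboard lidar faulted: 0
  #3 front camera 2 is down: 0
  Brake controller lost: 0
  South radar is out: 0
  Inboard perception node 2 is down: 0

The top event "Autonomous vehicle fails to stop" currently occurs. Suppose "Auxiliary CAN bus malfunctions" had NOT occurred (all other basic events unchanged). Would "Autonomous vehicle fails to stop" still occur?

No

Counterfactual: set "Auxiliary CAN bus malfunctions" to not occurred.
Redundant channel lost [OR]: Main front camera malfunctions=not, Auxiliary CAN bus malfunctions=not, South radar is out=not, Inboard lidar faulted=not → no input occurs → does not occur.
Planning chain down [AND]: Upper wheel-speed sensor faulted=not, Reserve brake actuator is out=not → not all inputs occur → does not occur.
Brake command fails [AND]: Planning chain down=not, C planner faulted=occurs, Brake controller lost=not, Fallback module faulted=not → not all inputs occur → does not occur.
Fallback branch lost [OR]: Redundant channel lost=not, Brake command fails=not, Inboard perception node 2 is down=not → no input occurs → does not occur.
Actuation path down [AND]: A perception node is down=occurs, Fallback branch lost=not → not all inputs occur → does not occur.
Autonomous vehicle fails to stop [OR]: Actuation path down=not, #3 front camera 2 is down=not → no input occurs → does not occur.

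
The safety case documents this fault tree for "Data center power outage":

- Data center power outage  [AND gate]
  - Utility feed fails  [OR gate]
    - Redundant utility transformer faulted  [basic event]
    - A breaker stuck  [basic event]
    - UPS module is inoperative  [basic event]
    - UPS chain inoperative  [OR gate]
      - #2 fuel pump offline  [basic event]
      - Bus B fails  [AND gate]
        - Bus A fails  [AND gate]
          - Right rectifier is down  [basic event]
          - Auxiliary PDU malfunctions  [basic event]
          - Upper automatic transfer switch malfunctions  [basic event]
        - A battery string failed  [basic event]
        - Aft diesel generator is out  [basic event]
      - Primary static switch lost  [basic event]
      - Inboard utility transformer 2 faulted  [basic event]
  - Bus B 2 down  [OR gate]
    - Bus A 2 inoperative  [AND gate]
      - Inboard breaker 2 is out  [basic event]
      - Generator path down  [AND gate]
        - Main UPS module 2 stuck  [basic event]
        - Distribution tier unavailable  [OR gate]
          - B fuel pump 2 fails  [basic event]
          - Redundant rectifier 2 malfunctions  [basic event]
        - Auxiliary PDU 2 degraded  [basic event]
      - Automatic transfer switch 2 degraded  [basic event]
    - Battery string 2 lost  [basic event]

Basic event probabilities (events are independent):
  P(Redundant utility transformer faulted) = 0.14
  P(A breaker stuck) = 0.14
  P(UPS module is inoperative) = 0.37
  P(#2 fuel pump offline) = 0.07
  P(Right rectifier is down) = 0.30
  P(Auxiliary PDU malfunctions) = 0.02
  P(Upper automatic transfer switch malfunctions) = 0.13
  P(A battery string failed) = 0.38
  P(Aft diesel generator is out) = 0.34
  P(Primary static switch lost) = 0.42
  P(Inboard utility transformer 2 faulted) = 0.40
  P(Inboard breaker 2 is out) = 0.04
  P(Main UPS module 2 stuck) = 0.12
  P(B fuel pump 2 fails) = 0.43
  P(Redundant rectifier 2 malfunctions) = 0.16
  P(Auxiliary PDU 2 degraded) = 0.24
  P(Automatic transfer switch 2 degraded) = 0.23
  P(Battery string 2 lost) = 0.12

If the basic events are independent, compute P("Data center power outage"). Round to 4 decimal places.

P(Bus A fails) [AND] = 0.30 × 0.02 × 0.13 = 0.000780
P(Bus B fails) [AND] = 0.000780 × 0.38 × 0.34 = 0.000101
P(UPS chain inoperative) [OR] = 1 − (1−0.07) × (1−0.000101) × (1−0.42) × (1−0.40) = 0.676393
P(Utility feed fails) [OR] = 1 − (1−0.14) × (1−0.14) × (1−0.37) × (1−0.676393) = 0.849216
P(Distribution tier unavailable) [OR] = 1 − (1−0.43) × (1−0.16) = 0.521200
P(Generator path down) [AND] = 0.12 × 0.521200 × 0.24 = 0.015011
P(Bus A 2 inoperative) [AND] = 0.04 × 0.015011 × 0.23 = 0.000138
P(Bus B 2 down) [OR] = 1 − (1−0.000138) × (1−0.12) = 0.120121
P(Data center power outage) [AND] = 0.849216 × 0.120121 = 0.102009
Rounded to 4 decimal places: P(Data center power outage) ≈ 0.1020.

0.1020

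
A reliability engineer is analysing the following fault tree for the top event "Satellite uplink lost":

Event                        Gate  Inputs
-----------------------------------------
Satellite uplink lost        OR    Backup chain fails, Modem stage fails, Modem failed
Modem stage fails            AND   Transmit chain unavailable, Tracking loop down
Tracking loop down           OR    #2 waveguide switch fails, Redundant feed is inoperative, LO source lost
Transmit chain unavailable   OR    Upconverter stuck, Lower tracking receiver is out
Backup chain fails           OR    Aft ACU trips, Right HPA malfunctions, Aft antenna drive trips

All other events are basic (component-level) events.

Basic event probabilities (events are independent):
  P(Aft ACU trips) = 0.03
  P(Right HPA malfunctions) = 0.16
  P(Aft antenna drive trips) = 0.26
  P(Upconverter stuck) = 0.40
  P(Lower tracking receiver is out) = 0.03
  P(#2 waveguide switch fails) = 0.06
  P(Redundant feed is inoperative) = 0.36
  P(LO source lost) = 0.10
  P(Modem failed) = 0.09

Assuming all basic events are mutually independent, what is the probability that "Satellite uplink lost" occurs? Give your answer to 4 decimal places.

P(Backup chain fails) [OR] = 1 − (1−0.03) × (1−0.16) × (1−0.26) = 0.397048
P(Transmit chain unavailable) [OR] = 1 − (1−0.40) × (1−0.03) = 0.418000
P(Tracking loop down) [OR] = 1 − (1−0.06) × (1−0.36) × (1−0.10) = 0.458560
P(Modem stage fails) [AND] = 0.418000 × 0.458560 = 0.191678
P(Satellite uplink lost) [OR] = 1 − (1−0.397048) × (1−0.191678) × (1−0.09) = 0.556485
Rounded to 4 decimal places: P(Satellite uplink lost) ≈ 0.5565.

0.5565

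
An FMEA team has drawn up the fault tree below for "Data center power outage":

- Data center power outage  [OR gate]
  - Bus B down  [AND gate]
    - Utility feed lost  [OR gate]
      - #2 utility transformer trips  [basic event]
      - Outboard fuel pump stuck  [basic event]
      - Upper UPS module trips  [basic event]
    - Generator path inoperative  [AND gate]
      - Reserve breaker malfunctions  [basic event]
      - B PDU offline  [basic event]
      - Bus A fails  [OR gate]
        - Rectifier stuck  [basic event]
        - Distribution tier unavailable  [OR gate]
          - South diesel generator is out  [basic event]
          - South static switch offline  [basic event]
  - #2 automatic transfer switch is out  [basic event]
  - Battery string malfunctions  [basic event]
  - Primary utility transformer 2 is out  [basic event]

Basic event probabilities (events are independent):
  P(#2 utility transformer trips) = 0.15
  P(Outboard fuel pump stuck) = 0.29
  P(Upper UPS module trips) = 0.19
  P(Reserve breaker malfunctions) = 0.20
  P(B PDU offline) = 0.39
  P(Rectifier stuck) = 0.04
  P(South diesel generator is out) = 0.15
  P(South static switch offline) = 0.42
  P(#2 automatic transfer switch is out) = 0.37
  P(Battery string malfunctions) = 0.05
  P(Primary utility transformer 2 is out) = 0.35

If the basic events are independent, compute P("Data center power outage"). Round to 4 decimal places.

P(Utility feed lost) [OR] = 1 − (1−0.15) × (1−0.29) × (1−0.19) = 0.511165
P(Distribution tier unavailable) [OR] = 1 − (1−0.15) × (1−0.42) = 0.507000
P(Bus A fails) [OR] = 1 − (1−0.04) × (1−0.507000) = 0.526720
P(Generator path inoperative) [AND] = 0.20 × 0.39 × 0.526720 = 0.041084
P(Bus B down) [AND] = 0.511165 × 0.041084 = 0.021001
P(Data center power outage) [OR] = 1 − (1−0.021001) × (1−0.37) × (1−0.05) × (1−0.35) = 0.619145
Rounded to 4 decimal places: P(Data center power outage) ≈ 0.6191.

0.6191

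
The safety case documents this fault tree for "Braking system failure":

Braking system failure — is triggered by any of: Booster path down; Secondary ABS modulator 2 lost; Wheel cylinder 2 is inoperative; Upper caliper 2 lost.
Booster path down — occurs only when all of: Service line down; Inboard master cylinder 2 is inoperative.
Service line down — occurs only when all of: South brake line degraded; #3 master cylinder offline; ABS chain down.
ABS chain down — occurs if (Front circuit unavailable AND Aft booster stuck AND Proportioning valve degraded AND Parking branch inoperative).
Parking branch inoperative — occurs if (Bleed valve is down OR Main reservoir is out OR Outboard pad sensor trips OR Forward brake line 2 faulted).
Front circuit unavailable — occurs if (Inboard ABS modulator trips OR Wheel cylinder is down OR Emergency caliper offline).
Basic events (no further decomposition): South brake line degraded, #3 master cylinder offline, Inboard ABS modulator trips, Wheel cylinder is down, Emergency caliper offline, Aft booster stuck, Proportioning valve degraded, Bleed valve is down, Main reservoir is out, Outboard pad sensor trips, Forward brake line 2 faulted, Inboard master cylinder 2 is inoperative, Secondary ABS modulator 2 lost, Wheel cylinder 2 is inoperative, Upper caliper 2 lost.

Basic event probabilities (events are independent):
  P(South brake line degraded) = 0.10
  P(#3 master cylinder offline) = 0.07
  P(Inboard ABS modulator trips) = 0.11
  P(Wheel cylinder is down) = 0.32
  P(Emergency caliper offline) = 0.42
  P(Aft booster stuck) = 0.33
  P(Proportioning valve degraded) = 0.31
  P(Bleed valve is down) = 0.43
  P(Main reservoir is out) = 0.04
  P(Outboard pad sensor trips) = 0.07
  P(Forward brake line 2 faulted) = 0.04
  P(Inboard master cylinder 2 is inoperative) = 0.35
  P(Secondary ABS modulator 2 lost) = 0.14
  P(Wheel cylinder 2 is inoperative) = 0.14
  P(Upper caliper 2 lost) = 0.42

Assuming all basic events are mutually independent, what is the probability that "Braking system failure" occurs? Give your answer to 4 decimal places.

0.5711

P(Front circuit unavailable) [OR] = 1 − (1−0.11) × (1−0.32) × (1−0.42) = 0.648984
P(Parking branch inoperative) [OR] = 1 − (1−0.43) × (1−0.04) × (1−0.07) × (1−0.04) = 0.511460
P(ABS chain down) [AND] = 0.648984 × 0.33 × 0.31 × 0.511460 = 0.033956
P(Service line down) [AND] = 0.10 × 0.07 × 0.033956 = 0.000238
P(Booster path down) [AND] = 0.000238 × 0.35 = 0.000083
P(Braking system failure) [OR] = 1 − (1−0.000083) × (1−0.14) × (1−0.14) × (1−0.42) = 0.571068
Rounded to 4 decimal places: P(Braking system failure) ≈ 0.5711.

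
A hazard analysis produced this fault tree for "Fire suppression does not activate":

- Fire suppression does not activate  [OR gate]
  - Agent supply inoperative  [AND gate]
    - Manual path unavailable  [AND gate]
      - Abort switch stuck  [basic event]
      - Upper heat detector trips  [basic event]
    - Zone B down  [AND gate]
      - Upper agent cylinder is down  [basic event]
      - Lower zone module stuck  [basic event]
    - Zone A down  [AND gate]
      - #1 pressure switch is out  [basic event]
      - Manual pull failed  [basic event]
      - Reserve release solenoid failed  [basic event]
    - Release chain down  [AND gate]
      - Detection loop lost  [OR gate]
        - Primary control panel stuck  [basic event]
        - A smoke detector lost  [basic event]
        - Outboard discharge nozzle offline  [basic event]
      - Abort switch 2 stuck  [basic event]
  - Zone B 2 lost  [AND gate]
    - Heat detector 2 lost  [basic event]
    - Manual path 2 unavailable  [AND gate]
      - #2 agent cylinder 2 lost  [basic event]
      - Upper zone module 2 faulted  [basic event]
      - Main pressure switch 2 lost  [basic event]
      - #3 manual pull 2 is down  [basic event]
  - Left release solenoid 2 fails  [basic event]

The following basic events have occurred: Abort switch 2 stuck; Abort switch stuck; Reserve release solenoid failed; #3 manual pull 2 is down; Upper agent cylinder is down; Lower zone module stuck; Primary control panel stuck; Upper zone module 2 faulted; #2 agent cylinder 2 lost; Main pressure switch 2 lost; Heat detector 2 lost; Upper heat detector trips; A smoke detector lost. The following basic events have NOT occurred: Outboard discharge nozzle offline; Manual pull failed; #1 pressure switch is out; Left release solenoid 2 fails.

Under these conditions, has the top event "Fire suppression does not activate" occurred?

Manual path unavailable [AND]: Abort switch stuck=occurs, Upper heat detector trips=occurs → all inputs occur → occurs.
Zone B down [AND]: Upper agent cylinder is down=occurs, Lower zone module stuck=occurs → all inputs occur → occurs.
Zone A down [AND]: #1 pressure switch is out=not, Manual pull failed=not, Reserve release solenoid failed=occurs → not all inputs occur → does not occur.
Detection loop lost [OR]: Primary control panel stuck=occurs, A smoke detector lost=occurs, Outboard discharge nozzle offline=not → at least one input occurs → occurs.
Release chain down [AND]: Detection loop lost=occurs, Abort switch 2 stuck=occurs → all inputs occur → occurs.
Agent supply inoperative [AND]: Manual path unavailable=occurs, Zone B down=occurs, Zone A down=not, Release chain down=occurs → not all inputs occur → does not occur.
Manual path 2 unavailable [AND]: #2 agent cylinder 2 lost=occurs, Upper zone module 2 faulted=occurs, Main pressure switch 2 lost=occurs, #3 manual pull 2 is down=occurs → all inputs occur → occurs.
Zone B 2 lost [AND]: Heat detector 2 lost=occurs, Manual path 2 unavailable=occurs → all inputs occur → occurs.
Fire suppression does not activate [OR]: Agent supply inoperative=not, Zone B 2 lost=occurs, Left release solenoid 2 fails=not → at least one input occurs → occurs.

Yes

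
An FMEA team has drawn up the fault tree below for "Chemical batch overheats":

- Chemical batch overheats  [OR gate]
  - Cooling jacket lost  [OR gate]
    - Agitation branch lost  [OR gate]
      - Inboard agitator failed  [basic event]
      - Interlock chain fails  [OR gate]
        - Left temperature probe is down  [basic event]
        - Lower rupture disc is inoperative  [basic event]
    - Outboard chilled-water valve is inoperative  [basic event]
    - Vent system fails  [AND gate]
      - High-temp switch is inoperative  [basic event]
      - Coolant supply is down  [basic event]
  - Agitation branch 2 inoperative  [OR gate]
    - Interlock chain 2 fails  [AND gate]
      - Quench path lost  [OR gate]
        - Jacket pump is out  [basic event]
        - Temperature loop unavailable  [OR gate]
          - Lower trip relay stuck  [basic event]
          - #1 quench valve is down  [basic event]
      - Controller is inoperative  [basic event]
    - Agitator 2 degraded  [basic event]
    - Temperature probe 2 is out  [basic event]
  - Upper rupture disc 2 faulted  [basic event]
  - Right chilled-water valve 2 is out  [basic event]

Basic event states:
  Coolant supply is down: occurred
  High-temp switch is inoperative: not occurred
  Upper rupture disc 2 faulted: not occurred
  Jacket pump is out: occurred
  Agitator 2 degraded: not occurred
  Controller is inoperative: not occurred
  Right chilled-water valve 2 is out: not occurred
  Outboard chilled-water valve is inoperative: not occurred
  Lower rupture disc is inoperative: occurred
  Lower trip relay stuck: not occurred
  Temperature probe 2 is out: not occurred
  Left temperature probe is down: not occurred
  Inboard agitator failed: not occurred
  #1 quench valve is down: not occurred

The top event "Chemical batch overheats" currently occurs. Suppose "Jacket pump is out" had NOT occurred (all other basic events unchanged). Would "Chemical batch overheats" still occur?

Counterfactual: set "Jacket pump is out" to not occurred.
Interlock chain fails [OR]: Left temperature probe is down=not, Lower rupture disc is inoperative=occurs → at least one input occurs → occurs.
Agitation branch lost [OR]: Inboard agitator failed=not, Interlock chain fails=occurs → at least one input occurs → occurs.
Vent system fails [AND]: High-temp switch is inoperative=not, Coolant supply is down=occurs → not all inputs occur → does not occur.
Cooling jacket lost [OR]: Agitation branch lost=occurs, Outboard chilled-water valve is inoperative=not, Vent system fails=not → at least one input occurs → occurs.
Temperature loop unavailable [OR]: Lower trip relay stuck=not, #1 quench valve is down=not → no input occurs → does not occur.
Quench path lost [OR]: Jacket pump is out=not, Temperature loop unavailable=not → no input occurs → does not occur.
Interlock chain 2 fails [AND]: Quench path lost=not, Controller is inoperative=not → not all inputs occur → does not occur.
Agitation branch 2 inoperative [OR]: Interlock chain 2 fails=not, Agitator 2 degraded=not, Temperature probe 2 is out=not → no input occurs → does not occur.
Chemical batch overheats [OR]: Cooling jacket lost=occurs, Agitation branch 2 inoperative=not, Upper rupture disc 2 faulted=not, Right chilled-water valve 2 is out=not → at least one input occurs → occurs.

Yes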